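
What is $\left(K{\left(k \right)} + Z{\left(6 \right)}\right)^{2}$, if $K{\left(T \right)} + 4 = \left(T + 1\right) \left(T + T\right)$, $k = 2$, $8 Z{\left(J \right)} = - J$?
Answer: $\frac{841}{16} \approx 52.563$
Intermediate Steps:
$Z{\left(J \right)} = - \frac{J}{8}$ ($Z{\left(J \right)} = \frac{\left(-1\right) J}{8} = - \frac{J}{8}$)
$K{\left(T \right)} = -4 + 2 T \left(1 + T\right)$ ($K{\left(T \right)} = -4 + \left(T + 1\right) \left(T + T\right) = -4 + \left(1 + T\right) 2 T = -4 + 2 T \left(1 + T\right)$)
$\left(K{\left(k \right)} + Z{\left(6 \right)}\right)^{2} = \left(\left(-4 + 2 \cdot 2 + 2 \cdot 2^{2}\right) - \frac{3}{4}\right)^{2} = \left(\left(-4 + 4 + 2 \cdot 4\right) - \frac{3}{4}\right)^{2} = \left(\left(-4 + 4 + 8\right) - \frac{3}{4}\right)^{2} = \left(8 - \frac{3}{4}\right)^{2} = \left(\frac{29}{4}\right)^{2} = \frac{841}{16}$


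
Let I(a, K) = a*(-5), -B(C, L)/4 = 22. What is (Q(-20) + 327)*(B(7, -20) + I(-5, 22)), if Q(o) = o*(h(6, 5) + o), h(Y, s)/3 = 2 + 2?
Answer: -30681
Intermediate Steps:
B(C, L) = -88 (B(C, L) = -4*22 = -88)
h(Y, s) = 12 (h(Y, s) = 3*(2 + 2) = 3*4 = 12)
I(a, K) = -5*a
Q(o) = o*(12 + o)
(Q(-20) + 327)*(B(7, -20) + I(-5, 22)) = (-20*(12 - 20) + 327)*(-88 - 5*(-5)) = (-20*(-8) + 327)*(-88 + 25) = (160 + 327)*(-63) = 487*(-63) = -30681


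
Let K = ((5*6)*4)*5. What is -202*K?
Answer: -121200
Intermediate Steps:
K = 600 (K = (30*4)*5 = 120*5 = 600)
-202*K = -202*600 = -121200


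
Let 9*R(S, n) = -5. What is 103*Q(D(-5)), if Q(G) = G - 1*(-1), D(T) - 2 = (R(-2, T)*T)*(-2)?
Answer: -2369/9 ≈ -263.22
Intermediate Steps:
R(S, n) = -5/9 (R(S, n) = (1/9)*(-5) = -5/9)
D(T) = 2 + 10*T/9 (D(T) = 2 - 5*T/9*(-2) = 2 + 10*T/9)
Q(G) = 1 + G (Q(G) = G + 1 = 1 + G)
103*Q(D(-5)) = 103*(1 + (2 + (10/9)*(-5))) = 103*(1 + (2 - 50/9)) = 103*(1 - 32/9) = 103*(-23/9) = -2369/9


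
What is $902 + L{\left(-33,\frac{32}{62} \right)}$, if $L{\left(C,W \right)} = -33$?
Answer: $869$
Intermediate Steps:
$902 + L{\left(-33,\frac{32}{62} \right)} = 902 - 33 = 869$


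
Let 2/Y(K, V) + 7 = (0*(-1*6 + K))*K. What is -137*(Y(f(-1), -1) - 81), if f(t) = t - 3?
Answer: 77953/7 ≈ 11136.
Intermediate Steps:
f(t) = -3 + t
Y(K, V) = -2/7 (Y(K, V) = 2/(-7 + (0*(-1*6 + K))*K) = 2/(-7 + (0*(-6 + K))*K) = 2/(-7 + 0*K) = 2/(-7 + 0) = 2/(-7) = 2*(-⅐) = -2/7)
-137*(Y(f(-1), -1) - 81) = -137*(-2/7 - 81) = -137*(-569/7) = 77953/7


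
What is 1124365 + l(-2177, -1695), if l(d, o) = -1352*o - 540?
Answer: 3415465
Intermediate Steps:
l(d, o) = -540 - 1352*o
1124365 + l(-2177, -1695) = 1124365 + (-540 - 1352*(-1695)) = 1124365 + (-540 + 2291640) = 1124365 + 2291100 = 3415465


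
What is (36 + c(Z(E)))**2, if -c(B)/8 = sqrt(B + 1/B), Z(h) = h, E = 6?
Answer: 5072/3 - 96*sqrt(222) ≈ 260.30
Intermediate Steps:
c(B) = -8*sqrt(B + 1/B)
(36 + c(Z(E)))**2 = (36 - 8*sqrt(6 + 1/6))**2 = (36 - 4*sqrt(222)/3)**2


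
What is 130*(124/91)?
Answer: 1240/7 ≈ 177.14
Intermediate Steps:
130*(124/91) = 1240/7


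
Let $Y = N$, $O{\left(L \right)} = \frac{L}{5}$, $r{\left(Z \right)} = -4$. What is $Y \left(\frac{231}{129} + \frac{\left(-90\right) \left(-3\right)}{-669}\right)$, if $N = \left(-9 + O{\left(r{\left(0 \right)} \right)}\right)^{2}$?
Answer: $\frac{31935701}{239725} \approx 133.22$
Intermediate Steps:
$O{\left(L \right)} = \frac{L}{5}$ ($O{\left(L \right)} = L \frac{1}{5} = \frac{L}{5}$)
$N = \frac{2401}{25}$ ($N = \left(-9 + \frac{1}{5} \left(-4\right)\right)^{2} = \left(-9 - \frac{4}{5}\right)^{2} = \left(- \frac{49}{5}\right)^{2} = \frac{2401}{25} \approx 96.04$)
$Y = \frac{2401}{25} \approx 96.04$
$Y \left(\frac{231}{129} + \frac{\left(-90\right) \left(-3\right)}{-669}\right) = \frac{2401 \left(\frac{231}{129} + \frac{\left(-90\right) \left(-3\right)}{-669}\right)}{25} = \frac{2401 \left(231 \cdot \frac{1}{129} + 270 \left(- \frac{1}{669}\right)\right)}{25} = \frac{2401 \left(\frac{77}{43} - \frac{90}{223}\right)}{25} = \frac{2401}{25} \cdot \frac{13301}{9589} = \frac{31935701}{239725}$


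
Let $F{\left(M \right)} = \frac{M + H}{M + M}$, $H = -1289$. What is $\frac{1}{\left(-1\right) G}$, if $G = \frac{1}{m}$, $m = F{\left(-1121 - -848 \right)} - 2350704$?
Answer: $\frac{641741411}{273} \approx 2.3507 \cdot 10^{6}$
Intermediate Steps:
$F{\left(M \right)} = \frac{-1289 + M}{2 M}$ ($F{\left(M \right)} = \frac{M - 1289}{M + M} = \frac{-1289 + M}{2 M}$)
$m = - \frac{641741411}{273}$ ($m = \frac{-1289 - 273}{2 \left(-1121 - -848\right)} - 2350704 = \frac{-1289 + \left(-1121 + 848\right)}{2 \left(-1121 + 848\right)} - 2350704 = \frac{-1289 - 273}{2 \left(-273\right)} - 2350704 = \frac{1}{2} \left(- \frac{1}{273}\right) \left(-1562\right) - 2350704 = \frac{781}{273} - 2350704 = - \frac{641741411}{273} \approx -2.3507 \cdot 10^{6}$)
$G = - \frac{273}{641741411}$ ($G = \frac{1}{- \frac{641741411}{273}} = - \frac{273}{641741411} \approx -4.254 \cdot 10^{-7}$)
$\frac{1}{\left(-1\right) G} = \frac{1}{\left(-1\right) \left(- \frac{273}{641741411}\right)} = \frac{1}{\frac{273}{641741411}} = \frac{641741411}{273}$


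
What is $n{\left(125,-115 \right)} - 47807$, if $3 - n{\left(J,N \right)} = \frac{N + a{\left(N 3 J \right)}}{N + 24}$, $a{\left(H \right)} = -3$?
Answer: $- \frac{4350282}{91} \approx -47805.0$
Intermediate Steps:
$n{\left(J,N \right)} = 3 - \frac{-3 + N}{24 + N}$ ($n{\left(J,N \right)} = 3 - \frac{N - 3}{N + 24} = 3 - \frac{-3 + N}{24 + N}$)
$n{\left(125,-115 \right)} - 47807 = \frac{75 + 2 \left(-115\right)}{24 - 115} - 47807 = \frac{75 - 230}{-91} - 47807 = \left(- \frac{1}{91}\right) \left(-155\right) - 47807 = \frac{155}{91} - 47807 = - \frac{4350282}{91}$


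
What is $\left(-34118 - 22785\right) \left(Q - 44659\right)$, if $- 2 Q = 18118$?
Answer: $3056715354$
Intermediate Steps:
$Q = -9059$ ($Q = \left(- \frac{1}{2}\right) 18118 = -9059$)
$\left(-34118 - 22785\right) \left(Q - 44659\right) = \left(-34118 - 22785\right) \left(-9059 - 44659\right) = \left(-56903\right) \left(-53718\right) = 3056715354$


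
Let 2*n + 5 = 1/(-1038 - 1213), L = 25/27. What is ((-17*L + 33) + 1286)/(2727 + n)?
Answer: 79208188/165586923 ≈ 0.47835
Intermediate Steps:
L = 25/27 (L = 25*(1/27) = 25/27 ≈ 0.92593)
n = -5628/2251 (n = -5/2 + 1/(2*(-1038 - 1213)) = -5/2 + (1/2)/(-2251) = -5/2 + (1/2)*(-1/2251) = -5/2 - 1/4502 = -5628/2251 ≈ -2.5002)
((-17*L + 33) + 1286)/(2727 + n) = ((-17*25/27 + 33) + 1286)/(2727 - 5628/2251) = ((-425/27 + 33) + 1286)/(6132849/2251) = (466/27 + 1286)*(2251/6132849) = (35188/27)*(2251/6132849) = 79208188/165586923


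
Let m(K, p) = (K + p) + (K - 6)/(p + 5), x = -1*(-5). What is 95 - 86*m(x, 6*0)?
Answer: -1589/5 ≈ -317.80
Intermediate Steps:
x = 5
m(K, p) = K + p + (-6 + K)/(5 + p) (m(K, p) = (K + p) + (-6 + K)/(5 + p) = K + p + (-6 + K)/(5 + p))
95 - 86*m(x, 6*0) = 95 - 86*(-6 + (6*0)² + 5*(6*0) + 6*5 + 5*(6*0))/(5 + 6*0) = 95 - 86*(-6 + 0² + 5*0 + 30 + 5*0)/(5 + 0) = 95 - 86*(-6 + 0 + 0 + 30 + 0)/5 = 95 - 86*24/5 = 95 - 2064/5 = -1589/5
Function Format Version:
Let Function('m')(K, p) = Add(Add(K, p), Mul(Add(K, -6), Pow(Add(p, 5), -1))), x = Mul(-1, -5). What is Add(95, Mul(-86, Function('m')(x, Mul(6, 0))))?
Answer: Rational(-1589, 5) ≈ -317.80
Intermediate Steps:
x = 5
Function('m')(K, p) = Add(K, p, Mul(Pow(Add(5, p), -1), Add(-6, K))) (Function('m')(K, p) = Add(Add(K, p), Mul(Add(-6, K), Pow(Add(5, p), -1))) = Add(Add(K, p), Mul(Pow(Add(5, p), -1), Add(-6, K))) = Add(K, p, Mul(Pow(Add(5, p), -1), Add(-6, K))))
Add(95, Mul(-86, Function('m')(x, Mul(6, 0)))) = Add(95, Mul(-86, Mul(Pow(Add(5, Mul(6, 0)), -1), Add(-6, Pow(Mul(6, 0), 2), Mul(5, Mul(6, 0)), Mul(6, 5), Mul(5, Mul(6, 0)))))) = Add(95, Mul(-86, Mul(Pow(Add(5, 0), -1), Add(-6, Pow(0, 2), Mul(5, 0), 30, Mul(5, 0))))) = Add(95, Mul(-86, Mul(Pow(5, -1), Add(-6, 0, 0, 30, 0)))) = Add(95, Mul(-86, Mul(Rational(1, 5), 24))) = Add(95, Mul(-86, Rational(24, 5))) = Add(95, Rational(-2064, 5)) = Rational(-1589, 5)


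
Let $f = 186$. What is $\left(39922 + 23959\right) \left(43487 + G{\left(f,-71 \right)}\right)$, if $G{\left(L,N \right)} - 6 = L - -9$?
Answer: $2790833128$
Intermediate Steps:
$G{\left(L,N \right)} = 15 + L$ ($G{\left(L,N \right)} = 6 + \left(L - -9\right) = 6 + \left(L + 9\right) = 6 + \left(9 + L\right) = 15 + L$)
$\left(39922 + 23959\right) \left(43487 + G{\left(f,-71 \right)}\right) = \left(39922 + 23959\right) \left(43487 + \left(15 + 186\right)\right) = 63881 \left(43487 + 201\right) = 63881 \cdot 43688 = 2790833128$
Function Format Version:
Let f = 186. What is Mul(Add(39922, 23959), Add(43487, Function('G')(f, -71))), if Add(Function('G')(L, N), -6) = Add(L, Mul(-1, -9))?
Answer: 2790833128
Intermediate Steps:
Function('G')(L, N) = Add(15, L) (Function('G')(L, N) = Add(6, Add(L, Mul(-1, -9))) = Add(6, Add(L, 9)) = Add(6, Add(9, L)) = Add(15, L))
Mul(Add(39922, 23959), Add(43487, Function('G')(f, -71))) = Mul(Add(39922, 23959), Add(43487, Add(15, 186))) = Mul(63881, Add(43487, 201)) = Mul(63881, 43688) = 2790833128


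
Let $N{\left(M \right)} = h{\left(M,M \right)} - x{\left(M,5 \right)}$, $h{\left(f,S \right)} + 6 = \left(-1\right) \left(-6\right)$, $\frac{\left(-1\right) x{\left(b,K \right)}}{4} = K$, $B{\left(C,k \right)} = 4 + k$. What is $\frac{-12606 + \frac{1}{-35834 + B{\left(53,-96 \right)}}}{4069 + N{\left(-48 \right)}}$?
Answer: $- \frac{452883157}{146901414} \approx -3.0829$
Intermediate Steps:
$x{\left(b,K \right)} = - 4 K$
$h{\left(f,S \right)} = 0$ ($h{\left(f,S \right)} = -6 - -6 = -6 + 6 = 0$)
$N{\left(M \right)} = 20$ ($N{\left(M \right)} = 0 - \left(-4\right) 5 = 0 - -20 = 0 + 20 = 20$)
$\frac{-12606 + \frac{1}{-35834 + B{\left(53,-96 \right)}}}{4069 + N{\left(-48 \right)}} = \frac{-12606 + \frac{1}{-35834 + \left(4 - 96\right)}}{4069 + 20} = \frac{-12606 + \frac{1}{-35834 - 92}}{4089} = \left(-12606 + \frac{1}{-35926}\right) \frac{1}{4089} = \left(-12606 - \frac{1}{35926}\right) \frac{1}{4089} = \left(- \frac{452883157}{35926}\right) \frac{1}{4089} = - \frac{452883157}{146901414}$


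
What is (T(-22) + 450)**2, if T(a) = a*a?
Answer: 872356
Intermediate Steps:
T(a) = a**2
(T(-22) + 450)**2 = ((-22)**2 + 450)**2 = (484 + 450)**2 = 934**2 = 872356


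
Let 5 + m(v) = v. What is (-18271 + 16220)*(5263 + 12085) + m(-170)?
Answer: -35580923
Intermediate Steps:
m(v) = -5 + v
(-18271 + 16220)*(5263 + 12085) + m(-170) = (-18271 + 16220)*(5263 + 12085) + (-5 - 170) = -2051*17348 - 175 = -35580748 - 175 = -35580923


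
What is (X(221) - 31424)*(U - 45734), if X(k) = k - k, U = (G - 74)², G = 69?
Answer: 1436359616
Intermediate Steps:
U = 25 (U = (69 - 74)² = (-5)² = 25)
X(k) = 0
(X(221) - 31424)*(U - 45734) = (0 - 31424)*(25 - 45734) = -31424*(-45709) = 1436359616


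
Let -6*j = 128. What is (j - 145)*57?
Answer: -9481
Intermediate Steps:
j = -64/3 (j = -1/6*128 = -64/3 ≈ -21.333)
(j - 145)*57 = (-64/3 - 145)*57 = -499/3*57 = -9481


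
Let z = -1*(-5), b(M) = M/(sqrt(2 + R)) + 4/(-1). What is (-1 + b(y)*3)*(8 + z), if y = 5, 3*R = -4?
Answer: -169 + 195*sqrt(6)/2 ≈ 69.825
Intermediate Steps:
R = -4/3 (R = (1/3)*(-4) = -4/3 ≈ -1.3333)
b(M) = -4 + M*sqrt(6)/2 (b(M) = M/(sqrt(2 - 4/3)) + 4/(-1) = M/(sqrt(2/3)) + 4*(-1) = M/((sqrt(6)/3)) - 4 = M*(sqrt(6)/2) - 4 = M*sqrt(6)/2 - 4 = -4 + M*sqrt(6)/2)
z = 5
(-1 + b(y)*3)*(8 + z) = (-1 + (-4 + (1/2)*5*sqrt(6))*3)*(8 + 5) = (-1 + (-4 + 5*sqrt(6)/2)*3)*13 = (-1 + (-12 + 15*sqrt(6)/2))*13 = (-13 + 15*sqrt(6)/2)*13 = -169 + 195*sqrt(6)/2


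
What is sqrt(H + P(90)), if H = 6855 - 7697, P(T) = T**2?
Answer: sqrt(7258) ≈ 85.194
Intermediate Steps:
H = -842
sqrt(H + P(90)) = sqrt(-842 + 90**2) = sqrt(-842 + 8100) = sqrt(7258)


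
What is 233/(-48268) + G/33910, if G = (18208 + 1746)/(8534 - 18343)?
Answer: -39232171471/8027528067460 ≈ -0.0048872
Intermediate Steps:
G = -19954/9809 (G = 19954/(-9809) = 19954*(-1/9809) = -19954/9809 ≈ -2.0343)
233/(-48268) + G/33910 = 233/(-48268) - 19954/9809/33910 = 233*(-1/48268) - 19954/9809*1/33910 = -233/48268 - 9977/166311595 = -39232171471/8027528067460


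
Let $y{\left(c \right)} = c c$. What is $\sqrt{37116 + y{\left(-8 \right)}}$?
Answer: $26 \sqrt{55} \approx 192.82$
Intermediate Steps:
$y{\left(c \right)} = c^{2}$
$\sqrt{37116 + y{\left(-8 \right)}} = \sqrt{37116 + \left(-8\right)^{2}} = \sqrt{37116 + 64} = \sqrt{37180} = 26 \sqrt{55}$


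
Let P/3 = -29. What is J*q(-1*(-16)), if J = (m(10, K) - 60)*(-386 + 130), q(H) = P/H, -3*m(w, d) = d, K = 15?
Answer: -90480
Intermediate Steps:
P = -87 (P = 3*(-29) = -87)
m(w, d) = -d/3
q(H) = -87/H
J = 16640 (J = (-⅓*15 - 60)*(-386 + 130) = (-5 - 60)*(-256) = -65*(-256) = 16640)
J*q(-1*(-16)) = 16640*(-87/((-1*(-16)))) = 16640*(-87/16) = -90480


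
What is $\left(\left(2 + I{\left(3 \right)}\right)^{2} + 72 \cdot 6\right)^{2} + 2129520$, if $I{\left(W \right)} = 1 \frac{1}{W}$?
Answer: $\frac{187991089}{81} \approx 2.3209 \cdot 10^{6}$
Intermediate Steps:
$I{\left(W \right)} = \frac{1}{W}$
$\left(\left(2 + I{\left(3 \right)}\right)^{2} + 72 \cdot 6\right)^{2} + 2129520 = \left(\left(2 + \frac{1}{3}\right)^{2} + 72 \cdot 6\right)^{2} + 2129520 = \left(\left(2 + \frac{1}{3}\right)^{2} + 432\right)^{2} + 2129520 = \left(\left(\frac{7}{3}\right)^{2} + 432\right)^{2} + 2129520 = \left(\frac{49}{9} + 432\right)^{2} + 2129520 = \left(\frac{3937}{9}\right)^{2} + 2129520 = \frac{15499969}{81} + 2129520 = \frac{187991089}{81}$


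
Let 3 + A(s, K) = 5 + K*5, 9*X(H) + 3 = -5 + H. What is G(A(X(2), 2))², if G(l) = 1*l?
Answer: 144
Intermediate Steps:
X(H) = -8/9 + H/9 (X(H) = -⅓ + (-5 + H)/9 = -⅓ + (-5/9 + H/9) = -8/9 + H/9)
A(s, K) = 2 + 5*K (A(s, K) = -3 + (5 + K*5) = -3 + (5 + 5*K) = 2 + 5*K)
G(l) = l
G(A(X(2), 2))² = (2 + 5*2)² = (2 + 10)² = 12² = 144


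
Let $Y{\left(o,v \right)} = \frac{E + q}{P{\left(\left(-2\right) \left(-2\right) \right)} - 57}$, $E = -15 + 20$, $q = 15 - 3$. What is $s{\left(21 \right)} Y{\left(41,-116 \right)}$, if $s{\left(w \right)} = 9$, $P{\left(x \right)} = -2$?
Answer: $- \frac{153}{59} \approx -2.5932$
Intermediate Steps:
$q = 12$ ($q = 15 - 3 = 12$)
$E = 5$
$Y{\left(o,v \right)} = - \frac{17}{59}$ ($Y{\left(o,v \right)} = \frac{5 + 12}{-2 - 57} = \frac{17}{-59} = 17 \left(- \frac{1}{59}\right) = - \frac{17}{59}$)
$s{\left(21 \right)} Y{\left(41,-116 \right)} = 9 \left(- \frac{17}{59}\right) = - \frac{153}{59}$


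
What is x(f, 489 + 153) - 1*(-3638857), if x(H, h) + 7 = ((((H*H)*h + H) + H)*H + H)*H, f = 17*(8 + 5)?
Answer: 1531479861815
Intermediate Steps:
f = 221 (f = 17*13 = 221)
x(H, h) = -7 + H*(H + H*(2*H + h*H²)) (x(H, h) = -7 + ((((H*H)*h + H) + H)*H + H)*H = -7 + (((H²*h + H) + H)*H + H)*H = -7 + (((h*H² + H) + H)*H + H)*H = -7 + (((H + h*H²) + H)*H + H)*H = -7 + ((2*H + h*H²)*H + H)*H = -7 + (H*(2*H + h*H²) + H)*H = -7 + (H + H*(2*H + h*H²))*H = -7 + H*(H + H*(2*H + h*H²)))
x(f, 489 + 153) - 1*(-3638857) = (-7 + 221² + 2*221³ + (489 + 153)*221⁴) - 1*(-3638857) = (-7 + 48841 + 2*10793861 + 642*2385443281) + 3638857 = (-7 + 48841 + 21587722 + 1531454586402) + 3638857 = 1531476222958 + 3638857 = 1531479861815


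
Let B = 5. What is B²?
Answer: 25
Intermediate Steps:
B² = 5² = 25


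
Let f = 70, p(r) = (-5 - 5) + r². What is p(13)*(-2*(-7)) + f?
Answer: 2296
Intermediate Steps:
p(r) = -10 + r²
p(13)*(-2*(-7)) + f = (-10 + 13²)*(-2*(-7)) + 70 = (-10 + 169)*14 + 70 = 159*14 + 70 = 2226 + 70 = 2296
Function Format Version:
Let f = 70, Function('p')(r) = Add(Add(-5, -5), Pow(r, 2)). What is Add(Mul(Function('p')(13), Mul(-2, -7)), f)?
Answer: 2296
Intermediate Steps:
Function('p')(r) = Add(-10, Pow(r, 2))
Add(Mul(Function('p')(13), Mul(-2, -7)), f) = Add(Mul(Add(-10, Pow(13, 2)), Mul(-2, -7)), 70) = Add(Mul(Add(-10, 169), 14), 70) = Add(Mul(159, 14), 70) = Add(2226, 70) = 2296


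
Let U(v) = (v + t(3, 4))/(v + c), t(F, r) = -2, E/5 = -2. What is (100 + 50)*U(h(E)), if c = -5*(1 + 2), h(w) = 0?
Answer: 20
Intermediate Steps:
E = -10 (E = 5*(-2) = -10)
c = -15 (c = -5*3 = -15)
U(v) = (-2 + v)/(-15 + v) (U(v) = (v - 2)/(v - 15) = (-2 + v)/(-15 + v))
(100 + 50)*U(h(E)) = (100 + 50)*((-2 + 0)/(-15 + 0)) = 150*(-2/(-15)) = 150*(-1/15*(-2)) = 150*(2/15) = 20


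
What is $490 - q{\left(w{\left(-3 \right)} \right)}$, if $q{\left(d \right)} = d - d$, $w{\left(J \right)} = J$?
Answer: $490$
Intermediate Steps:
$q{\left(d \right)} = 0$
$490 - q{\left(w{\left(-3 \right)} \right)} = 490 - 0 = 490 + 0 = 490$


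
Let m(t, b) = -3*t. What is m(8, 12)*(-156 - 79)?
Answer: 5640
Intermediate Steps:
m(8, 12)*(-156 - 79) = (-3*8)*(-156 - 79) = -24*(-235) = 5640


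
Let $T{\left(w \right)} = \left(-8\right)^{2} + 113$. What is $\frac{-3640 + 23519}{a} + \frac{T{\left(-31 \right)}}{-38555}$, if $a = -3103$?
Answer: $- \frac{766984076}{119636165} \approx -6.411$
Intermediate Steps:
$T{\left(w \right)} = 177$ ($T{\left(w \right)} = 64 + 113 = 177$)
$\frac{-3640 + 23519}{a} + \frac{T{\left(-31 \right)}}{-38555} = \frac{-3640 + 23519}{-3103} + \frac{177}{-38555} = 19879 \left(- \frac{1}{3103}\right) + 177 \left(- \frac{1}{38555}\right) = - \frac{19879}{3103} - \frac{177}{38555} = - \frac{766984076}{119636165}$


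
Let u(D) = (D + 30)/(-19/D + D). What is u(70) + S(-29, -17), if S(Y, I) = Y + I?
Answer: -217526/4881 ≈ -44.566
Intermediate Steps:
u(D) = (30 + D)/(D - 19/D)
S(Y, I) = I + Y
u(70) + S(-29, -17) = 70*(30 + 70)/(-19 + 70**2) + (-17 - 29) = 70*100/(-19 + 4900) - 46 = 70*100/4881 - 46 = 70*(1/4881)*100 - 46 = 7000/4881 - 46 = -217526/4881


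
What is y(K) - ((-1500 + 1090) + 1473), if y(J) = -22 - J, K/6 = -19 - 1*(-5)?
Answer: -1001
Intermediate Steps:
K = -84 (K = 6*(-19 - 1*(-5)) = 6*(-19 + 5) = 6*(-14) = -84)
y(K) - ((-1500 + 1090) + 1473) = (-22 - 1*(-84)) - ((-1500 + 1090) + 1473) = (-22 + 84) - (-410 + 1473) = 62 - 1*1063 = 62 - 1063 = -1001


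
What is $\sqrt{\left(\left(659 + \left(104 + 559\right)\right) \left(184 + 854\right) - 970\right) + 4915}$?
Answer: $3 \sqrt{152909} \approx 1173.1$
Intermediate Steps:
$\sqrt{\left(\left(659 + \left(104 + 559\right)\right) \left(184 + 854\right) - 970\right) + 4915} = \sqrt{\left(\left(659 + 663\right) 1038 - 970\right) + 4915} = \sqrt{\left(1322 \cdot 1038 - 970\right) + 4915} = \sqrt{\left(1372236 - 970\right) + 4915} = \sqrt{1371266 + 4915} = \sqrt{1376181} = 3 \sqrt{152909}$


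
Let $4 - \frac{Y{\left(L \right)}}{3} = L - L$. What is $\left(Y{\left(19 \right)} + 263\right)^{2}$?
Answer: $75625$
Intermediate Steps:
$Y{\left(L \right)} = 12$ ($Y{\left(L \right)} = 12 - 3 \left(L - L\right) = 12 - 0 = 12 + 0 = 12$)
$\left(Y{\left(19 \right)} + 263\right)^{2} = \left(12 + 263\right)^{2} = 275^{2} = 75625$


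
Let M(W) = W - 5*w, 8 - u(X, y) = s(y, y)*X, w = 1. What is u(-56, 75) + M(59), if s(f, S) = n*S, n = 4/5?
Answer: 3422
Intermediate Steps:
n = 4/5 (n = 4*(1/5) = 4/5 ≈ 0.80000)
s(f, S) = 4*S/5
u(X, y) = 8 - 4*X*y/5 (u(X, y) = 8 - 4*y/5*X = 8 - 4*X*y/5)
M(W) = -5 + W (M(W) = W - 5*1 = W - 5 = -5 + W)
u(-56, 75) + M(59) = (8 - 4/5*(-56)*75) + (-5 + 59) = (8 + 3360) + 54 = 3368 + 54 = 3422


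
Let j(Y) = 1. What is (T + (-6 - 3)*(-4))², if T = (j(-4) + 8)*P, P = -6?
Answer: 324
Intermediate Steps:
T = -54 (T = (1 + 8)*(-6) = 9*(-6) = -54)
(T + (-6 - 3)*(-4))² = (-54 + (-6 - 3)*(-4))² = (-54 - 9*(-4))² = (-54 + 36)² = (-18)² = 324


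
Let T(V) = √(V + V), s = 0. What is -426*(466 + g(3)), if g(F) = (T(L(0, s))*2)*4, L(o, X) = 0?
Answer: -198516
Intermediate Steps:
T(V) = √2*√V (T(V) = √(2*V) = √2*√V)
g(F) = 0 (g(F) = ((√2*√0)*2)*4 = ((√2*0)*2)*4 = (0*2)*4 = 0*4 = 0)
-426*(466 + g(3)) = -426*(466 + 0) = -426*466 = -198516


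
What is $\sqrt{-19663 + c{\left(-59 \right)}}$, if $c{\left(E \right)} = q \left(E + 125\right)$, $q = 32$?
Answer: $i \sqrt{17551} \approx 132.48 i$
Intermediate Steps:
$c{\left(E \right)} = 4000 + 32 E$ ($c{\left(E \right)} = 32 \left(E + 125\right) = 32 \left(125 + E\right) = 4000 + 32 E$)
$\sqrt{-19663 + c{\left(-59 \right)}} = \sqrt{-19663 + \left(4000 + 32 \left(-59\right)\right)} = \sqrt{-19663 + \left(4000 - 1888\right)} = \sqrt{-19663 + 2112} = \sqrt{-17551} = i \sqrt{17551}$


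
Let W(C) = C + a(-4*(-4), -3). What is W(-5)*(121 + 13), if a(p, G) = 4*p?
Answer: 7906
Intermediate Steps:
W(C) = 64 + C (W(C) = C + 4*(-4*(-4)) = C + 4*16 = C + 64 = 64 + C)
W(-5)*(121 + 13) = (64 - 5)*(121 + 13) = 59*134 = 7906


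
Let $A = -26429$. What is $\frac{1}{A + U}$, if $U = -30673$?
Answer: $- \frac{1}{57102} \approx -1.7513 \cdot 10^{-5}$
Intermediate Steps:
$\frac{1}{A + U} = \frac{1}{-26429 - 30673} = \frac{1}{-57102} = - \frac{1}{57102}$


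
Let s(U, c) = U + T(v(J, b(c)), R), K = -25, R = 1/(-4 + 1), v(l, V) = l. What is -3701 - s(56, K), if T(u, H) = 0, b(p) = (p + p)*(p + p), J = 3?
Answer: -3757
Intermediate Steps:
b(p) = 4*p² (b(p) = (2*p)*(2*p) = 4*p²)
R = -⅓ (R = 1/(-3) = -⅓ ≈ -0.33333)
s(U, c) = U (s(U, c) = U + 0 = U)
-3701 - s(56, K) = -3701 - 1*56 = -3701 - 56 = -3757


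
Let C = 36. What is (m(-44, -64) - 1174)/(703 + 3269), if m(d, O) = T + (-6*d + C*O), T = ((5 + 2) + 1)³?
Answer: -1351/1986 ≈ -0.68026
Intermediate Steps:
T = 512 (T = (7 + 1)³ = 8³ = 512)
m(d, O) = 512 - 6*d + 36*O (m(d, O) = 512 + (-6*d + 36*O) = 512 - 6*d + 36*O)
(m(-44, -64) - 1174)/(703 + 3269) = ((512 - 6*(-44) + 36*(-64)) - 1174)/(703 + 3269) = ((512 + 264 - 2304) - 1174)/3972 = (-1528 - 1174)*(1/3972) = -2702*1/3972 = -1351/1986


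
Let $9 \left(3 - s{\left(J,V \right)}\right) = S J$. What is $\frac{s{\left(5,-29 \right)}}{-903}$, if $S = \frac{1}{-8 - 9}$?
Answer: $- \frac{464}{138159} \approx -0.0033584$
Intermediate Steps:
$S = - \frac{1}{17}$ ($S = \frac{1}{-17} = - \frac{1}{17} \approx -0.058824$)
$s{\left(J,V \right)} = 3 + \frac{J}{153}$ ($s{\left(J,V \right)} = 3 - \frac{\left(- \frac{1}{17}\right) J}{9} = 3 + \frac{J}{153}$)
$\frac{s{\left(5,-29 \right)}}{-903} = \frac{3 + \frac{1}{153} \cdot 5}{-903} = \left(3 + \frac{5}{153}\right) \left(- \frac{1}{903}\right) = \frac{464}{153} \left(- \frac{1}{903}\right) = - \frac{464}{138159}$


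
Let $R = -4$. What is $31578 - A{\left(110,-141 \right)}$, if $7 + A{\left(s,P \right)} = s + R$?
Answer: $31479$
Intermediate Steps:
$A{\left(s,P \right)} = -11 + s$ ($A{\left(s,P \right)} = -7 + \left(s - 4\right) = -7 + \left(-4 + s\right) = -11 + s$)
$31578 - A{\left(110,-141 \right)} = 31578 - \left(-11 + 110\right) = 31578 - 99 = 31479$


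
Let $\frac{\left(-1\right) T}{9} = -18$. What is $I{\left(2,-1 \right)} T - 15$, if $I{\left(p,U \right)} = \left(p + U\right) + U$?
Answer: $-15$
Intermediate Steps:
$T = 162$ ($T = \left(-9\right) \left(-18\right) = 162$)
$I{\left(p,U \right)} = p + 2 U$ ($I{\left(p,U \right)} = \left(U + p\right) + U = p + 2 U$)
$I{\left(2,-1 \right)} T - 15 = \left(2 + 2 \left(-1\right)\right) 162 - 15 = \left(2 - 2\right) 162 - 15 = 0 \cdot 162 - 15 = 0 - 15 = -15$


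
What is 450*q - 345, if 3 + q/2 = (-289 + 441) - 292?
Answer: -129045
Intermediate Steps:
q = -286 (q = -6 + 2*((-289 + 441) - 292) = -6 + 2*(152 - 292) = -6 + 2*(-140) = -6 - 280 = -286)
450*q - 345 = 450*(-286) - 345 = -128700 - 345 = -129045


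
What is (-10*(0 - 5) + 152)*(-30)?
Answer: -6060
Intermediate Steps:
(-10*(0 - 5) + 152)*(-30) = (-10*(-5) + 152)*(-30) = (50 + 152)*(-30) = 202*(-30) = -6060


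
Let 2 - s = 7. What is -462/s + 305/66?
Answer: 32017/330 ≈ 97.021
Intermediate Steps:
s = -5 (s = 2 - 1*7 = 2 - 7 = -5)
-462/s + 305/66 = -462/(-5) + 305/66 = -462*(-1/5) + 305*(1/66) = 462/5 + 305/66 = 32017/330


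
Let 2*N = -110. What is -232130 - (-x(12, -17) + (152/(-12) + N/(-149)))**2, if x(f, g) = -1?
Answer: -46407165670/199809 ≈ -2.3226e+5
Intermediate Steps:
N = -55 (N = (1/2)*(-110) = -55)
-232130 - (-x(12, -17) + (152/(-12) + N/(-149)))**2 = -232130 - (-1*(-1) + (152/(-12) - 55/(-149)))**2 = -232130 - (1 + (152*(-1/12) - 55*(-1/149)))**2 = -232130 - (1 + (-38/3 + 55/149))**2 = -232130 - (1 - 5497/447)**2 = -232130 - (-5050/447)**2 = -232130 - 1*25502500/199809 = -232130 - 25502500/199809 = -46407165670/199809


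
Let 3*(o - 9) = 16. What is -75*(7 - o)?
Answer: 550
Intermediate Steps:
o = 43/3 (o = 9 + (1/3)*16 = 9 + 16/3 = 43/3 ≈ 14.333)
-75*(7 - o) = -75*(7 - 1*43/3) = -75*(7 - 43/3) = -75*(-22/3) = 550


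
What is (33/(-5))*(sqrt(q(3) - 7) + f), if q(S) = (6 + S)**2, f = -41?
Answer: 1353/5 - 33*sqrt(74)/5 ≈ 213.82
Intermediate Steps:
(33/(-5))*(sqrt(q(3) - 7) + f) = (33/(-5))*(sqrt((6 + 3)**2 - 7) - 41) = (33*(-1/5))*(sqrt(9**2 - 7) - 41) = -33*(sqrt(81 - 7) - 41)/5 = -33*(sqrt(74) - 41)/5 = -33*(-41 + sqrt(74))/5 = 1353/5 - 33*sqrt(74)/5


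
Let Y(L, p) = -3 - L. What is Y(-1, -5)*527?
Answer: -1054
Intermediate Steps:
Y(-1, -5)*527 = (-3 - 1*(-1))*527 = (-3 + 1)*527 = -2*527 = -1054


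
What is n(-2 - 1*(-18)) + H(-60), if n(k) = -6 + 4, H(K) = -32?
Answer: -34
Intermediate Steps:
n(k) = -2
n(-2 - 1*(-18)) + H(-60) = -2 - 32 = -34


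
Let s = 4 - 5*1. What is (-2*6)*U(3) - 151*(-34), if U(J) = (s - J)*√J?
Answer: 5134 + 48*√3 ≈ 5217.1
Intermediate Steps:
s = -1 (s = 4 - 5 = -1)
U(J) = √J*(-1 - J) (U(J) = (-1 - J)*√J = √J*(-1 - J))
(-2*6)*U(3) - 151*(-34) = (-2*6)*(√3*(-1 - 1*3)) - 151*(-34) = -12*√3*(-1 - 3) + 5134 = -12*√3*(-4) + 5134 = -(-48)*√3 + 5134 = 48*√3 + 5134 = 5134 + 48*√3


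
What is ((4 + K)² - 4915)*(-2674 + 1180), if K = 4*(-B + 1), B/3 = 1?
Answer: 7319106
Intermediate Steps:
B = 3 (B = 3*1 = 3)
K = -8 (K = 4*(-1*3 + 1) = 4*(-3 + 1) = 4*(-2) = -8)
((4 + K)² - 4915)*(-2674 + 1180) = ((4 - 8)² - 4915)*(-2674 + 1180) = ((-4)² - 4915)*(-1494) = (16 - 4915)*(-1494) = -4899*(-1494) = 7319106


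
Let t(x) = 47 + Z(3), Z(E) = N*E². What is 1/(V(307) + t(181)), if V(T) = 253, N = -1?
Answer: 1/291 ≈ 0.0034364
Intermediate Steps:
Z(E) = -E²
t(x) = 38 (t(x) = 47 - 1*3² = 47 - 1*9 = 47 - 9 = 38)
1/(V(307) + t(181)) = 1/(253 + 38) = 1/291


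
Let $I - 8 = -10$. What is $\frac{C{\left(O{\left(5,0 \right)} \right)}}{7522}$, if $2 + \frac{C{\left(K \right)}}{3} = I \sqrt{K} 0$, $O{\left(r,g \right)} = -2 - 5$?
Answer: $- \frac{3}{3761} \approx -0.00079766$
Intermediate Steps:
$I = -2$ ($I = 8 - 10 = -2$)
$O{\left(r,g \right)} = -7$
$C{\left(K \right)} = -6$ ($C{\left(K \right)} = -6 + 3 - 2 \sqrt{K} 0 = -6 + 3 \cdot 0 = -6 + 0 = -6$)
$\frac{C{\left(O{\left(5,0 \right)} \right)}}{7522} = - \frac{6}{7522} = \left(-6\right) \frac{1}{7522} = - \frac{3}{3761}$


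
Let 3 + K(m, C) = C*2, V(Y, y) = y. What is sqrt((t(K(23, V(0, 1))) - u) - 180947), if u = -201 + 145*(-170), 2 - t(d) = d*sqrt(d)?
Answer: sqrt(-156094 + I) ≈ 0.001 + 395.09*I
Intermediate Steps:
K(m, C) = -3 + 2*C (K(m, C) = -3 + C*2 = -3 + 2*C)
t(d) = 2 - d**(3/2) (t(d) = 2 - d*sqrt(d) = 2 - d**(3/2))
u = -24851 (u = -201 - 24650 = -24851)
sqrt((t(K(23, V(0, 1))) - u) - 180947) = sqrt(((2 - (-3 + 2*1)**(3/2)) - 1*(-24851)) - 180947) = sqrt(((2 - (-3 + 2)**(3/2)) + 24851) - 180947) = sqrt(((2 - (-1)**(3/2)) + 24851) - 180947) = sqrt(((2 - (-1)*I) + 24851) - 180947) = sqrt(((2 + I) + 24851) - 180947) = sqrt((24853 + I) - 180947) = sqrt(-156094 + I)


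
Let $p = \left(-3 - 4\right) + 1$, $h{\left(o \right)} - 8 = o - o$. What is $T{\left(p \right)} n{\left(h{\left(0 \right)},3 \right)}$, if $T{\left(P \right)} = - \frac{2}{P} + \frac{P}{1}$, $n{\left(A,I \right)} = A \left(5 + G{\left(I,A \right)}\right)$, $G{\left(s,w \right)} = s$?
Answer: $- \frac{1088}{3} \approx -362.67$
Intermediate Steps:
$h{\left(o \right)} = 8$ ($h{\left(o \right)} = 8 + \left(o - o\right) = 8 + 0 = 8$)
$n{\left(A,I \right)} = A \left(5 + I\right)$
$p = -6$ ($p = -7 + 1 = -6$)
$T{\left(P \right)} = P - \frac{2}{P}$ ($T{\left(P \right)} = - \frac{2}{P} + P 1 = - \frac{2}{P} + P = P - \frac{2}{P}$)
$T{\left(p \right)} n{\left(h{\left(0 \right)},3 \right)} = \left(-6 - \frac{2}{-6}\right) 8 \left(5 + 3\right) = \left(-6 - - \frac{1}{3}\right) 8 \cdot 8 = \left(-6 + \frac{1}{3}\right) 64 = \left(- \frac{17}{3}\right) 64 = - \frac{1088}{3}$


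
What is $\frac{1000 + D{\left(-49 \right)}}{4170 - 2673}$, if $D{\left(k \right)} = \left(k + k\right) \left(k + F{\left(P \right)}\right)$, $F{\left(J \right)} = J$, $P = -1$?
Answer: $\frac{5900}{1497} \approx 3.9412$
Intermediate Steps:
$D{\left(k \right)} = 2 k \left(-1 + k\right)$ ($D{\left(k \right)} = \left(k + k\right) \left(k - 1\right) = 2 k \left(-1 + k\right)$)
$\frac{1000 + D{\left(-49 \right)}}{4170 - 2673} = \frac{1000 + 2 \left(-49\right) \left(-1 - 49\right)}{4170 - 2673} = \frac{1000 + 2 \left(-49\right) \left(-50\right)}{1497} = \left(1000 + 4900\right) \frac{1}{1497} = 5900 \cdot \frac{1}{1497} = \frac{5900}{1497}$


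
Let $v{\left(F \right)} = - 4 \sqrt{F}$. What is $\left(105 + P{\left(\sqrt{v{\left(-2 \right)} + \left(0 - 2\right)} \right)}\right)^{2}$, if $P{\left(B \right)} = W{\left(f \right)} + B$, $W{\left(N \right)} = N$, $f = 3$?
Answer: $\left(108 + \sqrt{2} \sqrt{-1 - 2 i \sqrt{2}}\right)^{2} \approx 11967.0 - 437.66 i$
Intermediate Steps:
$P{\left(B \right)} = 3 + B$
$\left(105 + P{\left(\sqrt{v{\left(-2 \right)} + \left(0 - 2\right)} \right)}\right)^{2} = \left(105 + \left(3 + \sqrt{- 4 \sqrt{-2} + \left(0 - 2\right)}\right)\right)^{2} = \left(105 + \left(3 + \sqrt{- 4 i \sqrt{2} - 2}\right)\right)^{2} = \left(105 + \left(3 + \sqrt{-2 - 4 i \sqrt{2}}\right)\right)^{2} = \left(108 + \sqrt{-2 - 4 i \sqrt{2}}\right)^{2}$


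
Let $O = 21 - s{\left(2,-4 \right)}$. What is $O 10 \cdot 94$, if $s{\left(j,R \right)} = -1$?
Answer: $20680$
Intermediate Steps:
$O = 22$ ($O = 21 - -1 = 21 + 1 = 22$)
$O 10 \cdot 94 = 22 \cdot 10 \cdot 94 = 220 \cdot 94 = 20680$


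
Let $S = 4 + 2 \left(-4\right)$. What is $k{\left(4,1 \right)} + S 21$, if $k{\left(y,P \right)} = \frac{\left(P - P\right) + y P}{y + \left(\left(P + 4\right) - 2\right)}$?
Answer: $- \frac{584}{7} \approx -83.429$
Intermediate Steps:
$S = -4$ ($S = 4 - 8 = -4$)
$k{\left(y,P \right)} = \frac{P y}{2 + P + y}$ ($k{\left(y,P \right)} = \frac{0 + P y}{y + \left(\left(4 + P\right) - 2\right)} = \frac{P y}{y + \left(2 + P\right)} = \frac{P y}{2 + P + y}$)
$k{\left(4,1 \right)} + S 21 = 1 \cdot 4 \frac{1}{2 + 1 + 4} - 84 = 1 \cdot 4 \cdot \frac{1}{7} - 84 = \frac{4}{7} - 84 = - \frac{584}{7}$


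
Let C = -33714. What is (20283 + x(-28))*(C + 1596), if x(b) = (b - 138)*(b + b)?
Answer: -950018322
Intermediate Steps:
x(b) = 2*b*(-138 + b) (x(b) = (-138 + b)*(2*b) = 2*b*(-138 + b))
(20283 + x(-28))*(C + 1596) = (20283 + 2*(-28)*(-138 - 28))*(-33714 + 1596) = (20283 + 2*(-28)*(-166))*(-32118) = (20283 + 9296)*(-32118) = 29579*(-32118) = -950018322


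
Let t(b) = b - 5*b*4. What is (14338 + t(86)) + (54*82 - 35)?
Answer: 17097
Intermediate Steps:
t(b) = -19*b (t(b) = b - 20*b = -19*b)
(14338 + t(86)) + (54*82 - 35) = (14338 - 19*86) + (54*82 - 35) = (14338 - 1634) + (4428 - 35) = 12704 + 4393 = 17097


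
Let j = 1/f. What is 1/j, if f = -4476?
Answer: -4476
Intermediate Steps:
j = -1/4476 (j = 1/(-4476) = -1/4476 ≈ -0.00022341)
1/j = 1/(-1/4476) = -4476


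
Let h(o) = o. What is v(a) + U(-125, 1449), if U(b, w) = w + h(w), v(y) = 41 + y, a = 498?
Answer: 3437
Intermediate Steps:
U(b, w) = 2*w (U(b, w) = w + w = 2*w)
v(a) + U(-125, 1449) = (41 + 498) + 2*1449 = 539 + 2898 = 3437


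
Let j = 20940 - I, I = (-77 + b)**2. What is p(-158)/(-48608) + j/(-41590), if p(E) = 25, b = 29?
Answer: -453449219/1010803360 ≈ -0.44860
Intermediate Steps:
I = 2304 (I = (-77 + 29)**2 = (-48)**2 = 2304)
j = 18636 (j = 20940 - 1*2304 = 20940 - 2304 = 18636)
p(-158)/(-48608) + j/(-41590) = 25/(-48608) + 18636/(-41590) = 25*(-1/48608) + 18636*(-1/41590) = -25/48608 - 9318/20795 = -453449219/1010803360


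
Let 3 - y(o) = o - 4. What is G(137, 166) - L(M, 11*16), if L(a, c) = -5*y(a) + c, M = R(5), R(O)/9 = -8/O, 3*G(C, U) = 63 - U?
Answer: -310/3 ≈ -103.33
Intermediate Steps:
G(C, U) = 21 - U/3 (G(C, U) = (63 - U)/3 = 21 - U/3)
R(O) = -72/O (R(O) = 9*(-8/O) = -72/O)
M = -72/5 ≈ -14.400
y(o) = 7 - o (y(o) = 3 - (o - 4) = 3 - (-4 + o) = 3 + (4 - o) = 7 - o)
L(a, c) = -35 + c + 5*a (L(a, c) = -5*(7 - a) + c = (-35 + 5*a) + c = -35 + c + 5*a)
G(137, 166) - L(M, 11*16) = (21 - ⅓*166) - (-35 + 11*16 + 5*(-72/5)) = (21 - 166/3) - (-35 + 176 - 72) = -103/3 - 1*69 = -103/3 - 69 = -310/3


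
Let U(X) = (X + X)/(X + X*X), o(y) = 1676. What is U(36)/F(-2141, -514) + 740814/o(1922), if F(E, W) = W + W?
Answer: 1761099872/3984271 ≈ 442.01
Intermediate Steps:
F(E, W) = 2*W
U(X) = 2*X/(X + X²) (U(X) = (2*X)/(X + X²) = 2*X/(X + X²))
U(36)/F(-2141, -514) + 740814/o(1922) = (2/(1 + 36))/((2*(-514))) + 740814/1676 = (2/37)/(-1028) + 740814*(1/1676) = (2*(1/37))*(-1/1028) + 370407/838 = (2/37)*(-1/1028) + 370407/838 = -1/19018 + 370407/838 = 1761099872/3984271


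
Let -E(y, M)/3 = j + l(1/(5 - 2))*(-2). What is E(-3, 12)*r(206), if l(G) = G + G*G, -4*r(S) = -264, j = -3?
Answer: 770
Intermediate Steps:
r(S) = 66 (r(S) = -1/4*(-264) = 66)
l(G) = G + G**2
E(y, M) = 35/3 (E(y, M) = -3*(-3 + ((1 + 1/(5 - 2))/(5 - 2))*(-2)) = -3*(-3 + ((1 + 1/3)/3)*(-2)) = -3*(-3 + ((1/3)*(4/3))*(-2)) = -3*(-3 + (4/9)*(-2)) = -3*(-3 - 8/9) = -3*(-35/9) = 35/3)
E(-3, 12)*r(206) = (35/3)*66 = 770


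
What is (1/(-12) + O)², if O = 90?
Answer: 1164241/144 ≈ 8085.0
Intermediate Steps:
(1/(-12) + O)² = (1/(-12) + 90)² = (-1/12 + 90)² = (1079/12)² = 1164241/144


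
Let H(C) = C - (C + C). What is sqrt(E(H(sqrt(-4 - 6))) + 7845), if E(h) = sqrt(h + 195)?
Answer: sqrt(7845 + sqrt(195 - I*sqrt(10))) ≈ 88.651 - 0.0006*I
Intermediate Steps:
H(C) = -C (H(C) = C - 2*C = -C)
E(h) = sqrt(195 + h)
sqrt(E(H(sqrt(-4 - 6))) + 7845) = sqrt(sqrt(195 - sqrt(-4 - 6)) + 7845) = sqrt(sqrt(195 - sqrt(-10)) + 7845) = sqrt(sqrt(195 - I*sqrt(10)) + 7845) = sqrt(7845 + sqrt(195 - I*sqrt(10)))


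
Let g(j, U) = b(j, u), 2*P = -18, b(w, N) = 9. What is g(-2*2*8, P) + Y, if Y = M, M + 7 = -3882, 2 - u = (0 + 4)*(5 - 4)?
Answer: -3880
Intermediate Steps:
u = -2 (u = 2 - (0 + 4)*(5 - 4) = 2 - 4 = -2)
P = -9 (P = (½)*(-18) = -9)
M = -3889 (M = -7 - 3882 = -3889)
g(j, U) = 9
Y = -3889
g(-2*2*8, P) + Y = 9 - 3889 = -3880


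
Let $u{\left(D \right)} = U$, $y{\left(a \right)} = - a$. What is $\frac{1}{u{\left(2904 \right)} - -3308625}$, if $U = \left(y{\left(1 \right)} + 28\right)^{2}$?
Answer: $\frac{1}{3309354} \approx 3.0217 \cdot 10^{-7}$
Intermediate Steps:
$U = 729$ ($U = \left(\left(-1\right) 1 + 28\right)^{2} = \left(-1 + 28\right)^{2} = 27^{2} = 729$)
$u{\left(D \right)} = 729$
$\frac{1}{u{\left(2904 \right)} - -3308625} = \frac{1}{729 - -3308625} = \frac{1}{729 + 3308625} = \frac{1}{3309354}$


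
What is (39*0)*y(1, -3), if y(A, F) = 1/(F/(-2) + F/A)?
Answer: 0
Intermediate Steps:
y(A, F) = 1/(-F/2 + F/A) (y(A, F) = 1/(F*(-½) + F/A) = 1/(-F/2 + F/A))
(39*0)*y(1, -3) = (39*0)*(-2*1/(-3*(-2 + 1))) = 0*(-2*1*(-⅓)/(-1)) = 0*(-2*1*(-⅓)*(-1)) = 0*(-⅔) = 0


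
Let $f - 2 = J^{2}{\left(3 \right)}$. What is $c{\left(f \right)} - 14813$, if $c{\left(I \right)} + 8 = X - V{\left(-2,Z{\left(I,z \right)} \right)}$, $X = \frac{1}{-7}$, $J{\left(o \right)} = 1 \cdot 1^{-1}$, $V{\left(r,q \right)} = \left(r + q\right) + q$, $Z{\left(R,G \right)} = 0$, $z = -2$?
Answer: $- \frac{103734}{7} \approx -14819.0$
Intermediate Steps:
$V{\left(r,q \right)} = r + 2 q$ ($V{\left(r,q \right)} = \left(q + r\right) + q = r + 2 q$)
$J{\left(o \right)} = 1$ ($J{\left(o \right)} = 1 \cdot 1 = 1$)
$X = - \frac{1}{7} \approx -0.14286$
$f = 3$ ($f = 2 + 1^{2} = 2 + 1 = 3$)
$c{\left(I \right)} = - \frac{43}{7}$ ($c{\left(I \right)} = -8 - \left(- \frac{13}{7} + 0\right) = -8 - - \frac{13}{7} = -8 + \left(- \frac{1}{7} + 2\right) = -8 + \frac{13}{7} = - \frac{43}{7}$)
$c{\left(f \right)} - 14813 = - \frac{43}{7} - 14813 = - \frac{103734}{7}$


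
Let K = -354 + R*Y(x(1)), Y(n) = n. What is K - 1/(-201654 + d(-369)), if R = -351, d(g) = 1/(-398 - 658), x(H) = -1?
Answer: -638838819/212946625 ≈ -3.0000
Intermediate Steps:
d(g) = -1/1056 (d(g) = 1/(-1056) = -1/1056)
K = -3 (K = -354 - 351*(-1) = -354 + 351 = -3)
K - 1/(-201654 + d(-369)) = -3 - 1/(-201654 - 1/1056) = -3 - 1/(-212946625/1056) = -3 - 1*(-1056/212946625) = -3 + 1056/212946625 = -638838819/212946625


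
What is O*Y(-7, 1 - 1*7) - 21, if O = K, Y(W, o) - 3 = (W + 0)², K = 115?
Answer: 5959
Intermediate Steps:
Y(W, o) = 3 + W² (Y(W, o) = 3 + (W + 0)² = 3 + W²)
O = 115
O*Y(-7, 1 - 1*7) - 21 = 115*(3 + (-7)²) - 21 = 115*(3 + 49) - 21 = 115*52 - 21 = 5980 - 21 = 5959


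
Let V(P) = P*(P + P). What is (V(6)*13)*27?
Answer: 25272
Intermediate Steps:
V(P) = 2*P**2 (V(P) = P*(2*P) = 2*P**2)
(V(6)*13)*27 = ((2*6**2)*13)*27 = ((2*36)*13)*27 = (72*13)*27 = 936*27 = 25272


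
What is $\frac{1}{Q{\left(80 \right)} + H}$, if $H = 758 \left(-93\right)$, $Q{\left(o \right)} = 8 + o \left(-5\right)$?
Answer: $- \frac{1}{70886} \approx -1.4107 \cdot 10^{-5}$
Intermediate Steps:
$Q{\left(o \right)} = 8 - 5 o$
$H = -70494$
$\frac{1}{Q{\left(80 \right)} + H} = \frac{1}{\left(8 - 400\right) - 70494} = \frac{1}{-392 - 70494} = \frac{1}{-70886} = - \frac{1}{70886}$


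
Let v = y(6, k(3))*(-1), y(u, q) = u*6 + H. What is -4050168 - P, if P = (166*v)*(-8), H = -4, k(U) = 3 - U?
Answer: -4092664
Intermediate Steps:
y(u, q) = -4 + 6*u (y(u, q) = u*6 - 4 = 6*u - 4 = -4 + 6*u)
v = -32 (v = (-4 + 6*6)*(-1) = (-4 + 36)*(-1) = 32*(-1) = -32)
P = 42496 (P = (166*(-32))*(-8) = -5312*(-8) = 42496)
-4050168 - P = -4050168 - 1*42496 = -4050168 - 42496 = -4092664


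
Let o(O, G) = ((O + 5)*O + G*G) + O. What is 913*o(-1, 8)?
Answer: 53867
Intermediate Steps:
o(O, G) = O + G² + O*(5 + O) (o(O, G) = ((5 + O)*O + G²) + O = (O*(5 + O) + G²) + O = (G² + O*(5 + O)) + O = O + G² + O*(5 + O))
913*o(-1, 8) = 913*(8² + (-1)² + 6*(-1)) = 913*(64 + 1 - 6) = 913*59 = 53867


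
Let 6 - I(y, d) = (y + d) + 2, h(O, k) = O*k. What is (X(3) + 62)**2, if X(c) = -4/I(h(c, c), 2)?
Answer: 191844/49 ≈ 3915.2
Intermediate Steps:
I(y, d) = 4 - d - y (I(y, d) = 6 - ((y + d) + 2) = 6 - ((d + y) + 2) = 6 - (2 + d + y) = 6 + (-2 - d - y) = 4 - d - y)
X(c) = -4/(2 - c**2) (X(c) = -4/(4 - 1*2 - c*c) = -4/(4 - 2 - c**2) = -4/(2 - c**2))
(X(3) + 62)**2 = (4/(-2 + 3**2) + 62)**2 = (4/(-2 + 9) + 62)**2 = (4/7 + 62)**2 = (438/7)**2 = 191844/49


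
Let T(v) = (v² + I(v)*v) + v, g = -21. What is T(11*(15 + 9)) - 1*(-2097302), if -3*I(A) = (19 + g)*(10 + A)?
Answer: 2215486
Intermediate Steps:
I(A) = 20/3 + 2*A/3 (I(A) = -(19 - 21)*(10 + A)/3 = -(-2)*(10 + A)/3 = -(-20 - 2*A)/3 = 20/3 + 2*A/3)
T(v) = v + v² + v*(20/3 + 2*v/3) (T(v) = (v² + (20/3 + 2*v/3)*v) + v = (v² + v*(20/3 + 2*v/3)) + v = v + v² + v*(20/3 + 2*v/3))
T(11*(15 + 9)) - 1*(-2097302) = (11*(15 + 9))*(23 + 5*(11*(15 + 9)))/3 - 1*(-2097302) = (11*24)*(23 + 5*(11*24))/3 + 2097302 = (⅓)*264*(23 + 5*264) + 2097302 = (⅓)*264*(23 + 1320) + 2097302 = (⅓)*264*1343 + 2097302 = 118184 + 2097302 = 2215486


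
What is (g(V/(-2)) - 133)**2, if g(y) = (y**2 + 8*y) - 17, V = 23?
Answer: 192721/16 ≈ 12045.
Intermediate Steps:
g(y) = -17 + y**2 + 8*y
(g(V/(-2)) - 133)**2 = ((-17 + (23/(-2))**2 + 8*(23/(-2))) - 133)**2 = ((-17 + (23*(-1/2))**2 + 8*(23*(-1/2))) - 133)**2 = ((-17 + (-23/2)**2 + 8*(-23/2)) - 133)**2 = ((-17 + 529/4 - 92) - 133)**2 = (93/4 - 133)**2 = (-439/4)**2 = 192721/16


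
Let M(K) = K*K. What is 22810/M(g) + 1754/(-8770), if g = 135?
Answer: 3833/3645 ≈ 1.0516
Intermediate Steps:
M(K) = K²
22810/M(g) + 1754/(-8770) = 22810/(135²) + 1754/(-8770) = 22810/18225 + 1754*(-1/8770) = 22810*(1/18225) - ⅕ = 4562/3645 - ⅕ = 3833/3645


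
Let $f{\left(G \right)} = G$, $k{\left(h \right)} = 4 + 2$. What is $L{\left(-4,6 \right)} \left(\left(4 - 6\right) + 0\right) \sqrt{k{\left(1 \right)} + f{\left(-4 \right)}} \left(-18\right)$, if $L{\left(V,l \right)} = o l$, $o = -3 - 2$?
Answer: $- 1080 \sqrt{2} \approx -1527.4$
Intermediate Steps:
$k{\left(h \right)} = 6$
$o = -5$ ($o = -3 - 2 = -5$)
$L{\left(V,l \right)} = - 5 l$
$L{\left(-4,6 \right)} \left(\left(4 - 6\right) + 0\right) \sqrt{k{\left(1 \right)} + f{\left(-4 \right)}} \left(-18\right) = \left(-5\right) 6 \left(\left(4 - 6\right) + 0\right) \sqrt{6 - 4} \left(-18\right) = - 30 \left(\left(4 - 6\right) + 0\right) \sqrt{2} \left(-18\right) = - 30 \left(-2 + 0\right) \sqrt{2} \left(-18\right) = - 30 \left(- 2 \sqrt{2}\right) \left(-18\right) = 60 \sqrt{2} \left(-18\right) = - 1080 \sqrt{2}$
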